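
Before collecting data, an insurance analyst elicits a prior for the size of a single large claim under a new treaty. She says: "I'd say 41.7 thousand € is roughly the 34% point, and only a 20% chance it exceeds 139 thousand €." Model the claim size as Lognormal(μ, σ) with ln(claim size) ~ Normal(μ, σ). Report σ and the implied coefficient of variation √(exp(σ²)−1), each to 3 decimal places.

σ ≈ 0.960, CV ≈ 1.230

If T ~ Lognormal(μ,σ) then ln T ~ Normal(μ,σ), so the p-quantile of ln T is μ + z_p·σ.
ln(41.7) = 3.731 and ln(139) = 4.934; z_{0.34} = -0.4125, z_{0.8} = 0.8416.
σ = (4.934 − 3.731)/(0.8416 − (-0.4125)) = 0.960.
μ = 3.731 − (-0.4125)·0.960 = 4.126.
CV = √(exp(σ²)−1) = √(exp(0.9217)−1) = 1.230.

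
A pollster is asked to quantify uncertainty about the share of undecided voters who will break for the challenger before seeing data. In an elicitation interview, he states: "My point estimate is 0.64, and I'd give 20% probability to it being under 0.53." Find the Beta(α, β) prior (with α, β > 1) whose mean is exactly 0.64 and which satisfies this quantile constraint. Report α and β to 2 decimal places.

α ≈ 8.35, β ≈ 4.70

With mean 0.64 fixed, write α = 0.64s, β = 0.36s where s = α+β.
Need P(θ < 0.53) = 0.2 under Beta(0.64s, 0.36s). Normal approximation: (q−m)/√(m(1−m)/s) ≈ z_{0.2} = -0.842, so s ≈ 0.64·0.36·(-0.842)²/(0.53−0.64)² = 13.5.
At s = 13.5: P(θ<0.53) ≈ 0.196. Adjusting to match 0.2 gives s ≈ 13.05.
So α = 0.64·13.05 ≈ 8.35, β = 0.36·13.05 ≈ 4.70.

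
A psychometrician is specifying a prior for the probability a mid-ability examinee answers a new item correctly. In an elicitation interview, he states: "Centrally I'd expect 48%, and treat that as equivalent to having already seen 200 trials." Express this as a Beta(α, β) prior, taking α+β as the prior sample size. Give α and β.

Under the effective-sample-size interpretation, Beta(α, β) has prior mean α/(α+β) and prior sample size α+β.
So α+β = 200 and α/(α+β) = 0.48, giving α = 0.48·200 = 96 and β = 200 − 96 = 104.

α = 96, β = 104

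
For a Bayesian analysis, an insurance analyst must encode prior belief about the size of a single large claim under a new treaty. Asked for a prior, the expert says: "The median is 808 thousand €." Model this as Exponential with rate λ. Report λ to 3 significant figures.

Exponential median = ln 2 / λ, so λ = ln 2 / 808.0 = 0.000858.

λ ≈ 0.000858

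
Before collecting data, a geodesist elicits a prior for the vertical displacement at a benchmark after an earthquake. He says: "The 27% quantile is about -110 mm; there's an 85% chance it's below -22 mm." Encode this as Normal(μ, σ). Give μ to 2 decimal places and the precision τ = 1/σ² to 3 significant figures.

For Normal(μ,σ), the p-quantile is μ + z_p·σ. Here z_{0.27} = -0.6128, z_{0.85} = 1.036.
So -110 = μ − 0.6128σ and -22 = μ + 1.036σ.
Subtracting: σ = (-22 − -110)/(1.036 − (-0.6128)) = 53.36.
Then μ = -110 − (-0.6128)·53.36 = -77.30.
Precision τ = 1/σ² = 1/53.36² = 0.000351.

μ = -77.30, τ = 0.000351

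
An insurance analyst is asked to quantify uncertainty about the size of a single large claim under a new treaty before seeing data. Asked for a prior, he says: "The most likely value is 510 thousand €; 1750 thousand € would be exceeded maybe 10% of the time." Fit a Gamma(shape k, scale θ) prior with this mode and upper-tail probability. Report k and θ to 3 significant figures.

k ≈ 2.23, θ ≈ 413

Gamma(k,θ) with k>1 has mode (k−1)θ, so θ = 510/(k−1).
Need P(X < 1750) = 0.9 with θ tied to k this way. Start at k = 2, θ = 510: P(X<1750) ≈ 0.857.
Too low — raise k to concentrate. Iterating converges to k ≈ 2.23.
Then θ = 510/(2.23−1) ≈ 413.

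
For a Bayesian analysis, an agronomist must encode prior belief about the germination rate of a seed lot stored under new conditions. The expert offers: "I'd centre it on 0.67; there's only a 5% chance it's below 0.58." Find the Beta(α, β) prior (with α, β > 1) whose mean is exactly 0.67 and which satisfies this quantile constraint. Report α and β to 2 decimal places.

With mean 0.67 fixed, write α = 0.67s, β = 0.33s where s = α+β.
Need P(θ < 0.58) = 0.05 under Beta(0.67s, 0.33s). Normal approximation: (q−m)/√(m(1−m)/s) ≈ z_{0.05} = -1.64, so s ≈ 0.67·0.33·(-1.64)²/(0.58−0.67)² = 73.9.
At s = 73.9: P(θ<0.58) ≈ 0.054. Adjusting to match 0.05 gives s ≈ 77.18.
So α = 0.67·77.18 ≈ 51.71, β = 0.33·77.18 ≈ 25.47.

α ≈ 51.71, β ≈ 25.47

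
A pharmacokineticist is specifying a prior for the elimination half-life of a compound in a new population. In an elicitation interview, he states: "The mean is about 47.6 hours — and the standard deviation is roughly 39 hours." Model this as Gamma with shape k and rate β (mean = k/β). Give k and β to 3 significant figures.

For Gamma(k, rate β): mean = k/β, variance = k/β², so CV = 1/√k.
CV = SD/mean = 39/47.6 = 0.8193, hence k = 1/CV² = 1.49.
Then β = k/mean = 1.49/47.6 = 0.0313.

k ≈ 1.49, β ≈ 0.0313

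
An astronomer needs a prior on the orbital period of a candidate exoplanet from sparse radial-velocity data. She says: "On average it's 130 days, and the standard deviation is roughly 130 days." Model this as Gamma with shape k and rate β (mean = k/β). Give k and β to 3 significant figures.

k ≈ 1, β ≈ 0.00769

For Gamma(k, rate β): mean = k/β, variance = k/β², so CV = 1/√k.
CV = SD/mean = 130/130 = 1, hence k = 1/CV² = 1.
Then β = k/mean = 1/130 = 0.00769.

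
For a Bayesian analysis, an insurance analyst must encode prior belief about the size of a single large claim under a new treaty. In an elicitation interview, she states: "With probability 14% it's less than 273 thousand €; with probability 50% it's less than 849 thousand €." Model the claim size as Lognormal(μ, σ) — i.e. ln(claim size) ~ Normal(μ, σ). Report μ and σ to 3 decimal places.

If T ~ Lognormal(μ,σ) then ln T ~ Normal(μ,σ), so the p-quantile of ln T is μ + z_p·σ.
ln(273) = 5.609 and ln(849) = 6.744; z_{0.14} = -1.08, z_{0.5} = 0.
σ = (6.744 − 5.609)/(0 − (-1.08)) = 1.050.
μ = 5.609 − (-1.08)·1.050 = 6.744.

μ ≈ 6.744, σ ≈ 1.050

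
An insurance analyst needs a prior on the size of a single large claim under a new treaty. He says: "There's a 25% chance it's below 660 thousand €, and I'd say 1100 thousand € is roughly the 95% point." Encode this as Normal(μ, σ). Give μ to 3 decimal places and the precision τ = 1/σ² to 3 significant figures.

For Normal(μ,σ), the p-quantile is μ + z_p·σ. Here z_{0.25} = -0.6745, z_{0.95} = 1.645.
So 660 = μ − 0.6745σ and 1100 = μ + 1.645σ.
Subtracting: σ = (1100 − 660)/(1.645 − (-0.6745)) = 189.709.
Then μ = 660 − (-0.6745)·189.709 = 787.957.
Precision τ = 1/σ² = 1/189.7² = 2.78e-05.

μ = 787.957, τ = 2.78e-05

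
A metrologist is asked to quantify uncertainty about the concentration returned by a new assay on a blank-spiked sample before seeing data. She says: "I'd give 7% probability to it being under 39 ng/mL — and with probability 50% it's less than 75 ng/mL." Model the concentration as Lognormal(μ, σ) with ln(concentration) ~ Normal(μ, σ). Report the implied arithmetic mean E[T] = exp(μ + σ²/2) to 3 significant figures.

If T ~ Lognormal(μ,σ) then ln T ~ Normal(μ,σ), so the p-quantile of ln T is μ + z_p·σ.
ln(39) = 3.664 and ln(75) = 4.317; z_{0.07} = -1.476, z_{0.5} = 0.
σ = (4.317 − 3.664)/(0 − (-1.476)) = 0.443.
μ = 3.664 − (-1.476)·0.443 = 4.317.
E[T] = exp(μ + σ²/2) = exp(4.317 + 0.0982) = 82.7 ng/mL.

E[T] ≈ 82.7 ng/mL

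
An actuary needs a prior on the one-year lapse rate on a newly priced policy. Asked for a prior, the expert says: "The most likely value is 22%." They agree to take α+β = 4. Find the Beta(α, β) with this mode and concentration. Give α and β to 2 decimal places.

α = 1.44, β = 2.56

For α,β > 1 the Beta mode is (α−1)/(α+β−2). With α+β = 4, the mode is (α−1)/2.
Set (α−1)/2 = 0.22 → α = 1 + 0.22·2 = 1.44.
β = 4 − α = 2.56.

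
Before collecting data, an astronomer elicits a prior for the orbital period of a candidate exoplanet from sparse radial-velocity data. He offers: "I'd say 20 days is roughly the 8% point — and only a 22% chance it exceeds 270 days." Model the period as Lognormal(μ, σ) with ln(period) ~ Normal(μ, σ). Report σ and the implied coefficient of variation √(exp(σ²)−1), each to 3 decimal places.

If T ~ Lognormal(μ,σ) then ln T ~ Normal(μ,σ), so the p-quantile of ln T is μ + z_p·σ.
ln(20) = 2.996 and ln(270) = 5.598; z_{0.08} = -1.405, z_{0.78} = 0.7722.
σ = (5.598 − 2.996)/(0.7722 − (-1.405)) = 1.195.
μ = 2.996 − (-1.405)·1.195 = 4.675.
CV = √(exp(σ²)−1) = √(exp(1.4290)−1) = 1.782.

σ ≈ 1.195, CV ≈ 1.782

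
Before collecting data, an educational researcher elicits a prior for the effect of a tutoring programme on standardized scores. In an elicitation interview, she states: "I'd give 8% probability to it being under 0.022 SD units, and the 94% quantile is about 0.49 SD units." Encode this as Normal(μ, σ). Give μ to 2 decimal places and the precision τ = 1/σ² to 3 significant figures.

μ = 0.24, τ = 40

The p-quantile of Normal(μ,σ) is μ + z_p·σ, with z_{0.08} = -1.405 and z_{0.94} = 1.555.
Eliminate σ: μ = (z₂·x₁ − z₁·x₂)/(z₂ − z₁) = (1.555·0.022 − (-1.405)·0.49)/2.96 = 0.24.
Then σ = (x₂ − x₁)/(z₂ − z₁) = (0.49 − 0.022)/2.96 = 0.16.
Precision τ = 1/σ² = 1/0.1581² = 40.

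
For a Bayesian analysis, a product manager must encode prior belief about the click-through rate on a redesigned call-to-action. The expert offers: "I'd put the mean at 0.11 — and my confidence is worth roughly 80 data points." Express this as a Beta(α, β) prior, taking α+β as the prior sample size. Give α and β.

α = 8.8, β = 71.2

Under the effective-sample-size interpretation, Beta(α, β) has prior mean α/(α+β) and prior sample size α+β.
So α+β = 80 and α/(α+β) = 0.11, giving α = 0.11·80 = 8.8 and β = 80 − 8.8 = 71.2.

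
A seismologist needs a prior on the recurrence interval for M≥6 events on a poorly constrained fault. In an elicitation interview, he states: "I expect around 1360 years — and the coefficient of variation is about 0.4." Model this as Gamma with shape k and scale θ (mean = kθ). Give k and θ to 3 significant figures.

k ≈ 6.25, θ ≈ 218

For Gamma(k, scale θ): mean = kθ, variance = kθ², so CV = 1/√k.
CV = 0.4, hence k = 1/CV² = 6.25.
Then θ = mean/k = 1360/6.25 = 218.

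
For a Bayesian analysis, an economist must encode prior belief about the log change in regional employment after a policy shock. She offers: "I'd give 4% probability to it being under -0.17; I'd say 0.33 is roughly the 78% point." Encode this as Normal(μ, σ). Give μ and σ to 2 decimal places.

The p-quantile of Normal(μ,σ) is μ + z_p·σ, with z_{0.04} = -1.751 and z_{0.78} = 0.7722.
Eliminate σ: μ = (z₂·x₁ − z₁·x₂)/(z₂ − z₁) = (0.7722·-0.17 − (-1.751)·0.33)/2.523 = 0.18.
Then σ = (x₂ − x₁)/(z₂ − z₁) = (0.33 − -0.17)/2.523 = 0.20.

μ = 0.18, σ = 0.20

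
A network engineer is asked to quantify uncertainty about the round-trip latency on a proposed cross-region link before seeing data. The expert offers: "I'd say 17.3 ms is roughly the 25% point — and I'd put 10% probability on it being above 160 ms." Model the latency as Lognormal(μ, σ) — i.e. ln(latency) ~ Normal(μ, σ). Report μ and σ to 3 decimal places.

μ ≈ 3.618, σ ≈ 1.137

If T ~ Lognormal(μ,σ) then ln T ~ Normal(μ,σ), so the p-quantile of ln T is μ + z_p·σ.
ln(17.3) = 2.851 and ln(160) = 5.075; z_{0.25} = -0.6745, z_{0.9} = 1.282.
σ = (5.075 − 2.851)/(1.282 − (-0.6745)) = 1.137.
μ = 2.851 − (-0.6745)·1.137 = 3.618.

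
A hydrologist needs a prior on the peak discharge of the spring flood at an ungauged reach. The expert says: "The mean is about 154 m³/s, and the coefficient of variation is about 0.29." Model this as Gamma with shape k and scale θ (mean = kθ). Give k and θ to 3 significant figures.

For Gamma(k, scale θ): mean = kθ, variance = kθ², so CV = 1/√k.
CV = 0.29, hence k = 1/CV² = 11.9.
Then θ = mean/k = 154/11.9 = 13.

k ≈ 11.9, θ ≈ 13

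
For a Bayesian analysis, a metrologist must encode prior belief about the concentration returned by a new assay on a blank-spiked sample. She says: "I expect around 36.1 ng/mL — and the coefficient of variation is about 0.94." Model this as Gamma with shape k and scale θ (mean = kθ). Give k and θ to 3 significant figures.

k ≈ 1.13, θ ≈ 31.9

For Gamma(k, scale θ): mean = kθ, variance = kθ², so CV = 1/√k.
CV = 0.94, hence k = 1/CV² = 1.13.
Then θ = mean/k = 36.1/1.13 = 31.9.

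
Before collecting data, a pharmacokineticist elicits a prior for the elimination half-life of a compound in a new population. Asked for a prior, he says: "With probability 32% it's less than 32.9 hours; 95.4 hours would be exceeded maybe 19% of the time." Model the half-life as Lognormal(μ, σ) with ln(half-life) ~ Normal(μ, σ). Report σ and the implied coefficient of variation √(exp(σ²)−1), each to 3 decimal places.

If T ~ Lognormal(μ,σ) then ln T ~ Normal(μ,σ), so the p-quantile of ln T is μ + z_p·σ.
ln(32.9) = 3.493 and ln(95.4) = 4.558; z_{0.32} = -0.4677, z_{0.81} = 0.8779.
σ = (4.558 − 3.493)/(0.8779 − (-0.4677)) = 0.791.
μ = 3.493 − (-0.4677)·0.791 = 3.864.
CV = √(exp(σ²)−1) = √(exp(0.6260)−1) = 0.933.

σ ≈ 0.791, CV ≈ 0.933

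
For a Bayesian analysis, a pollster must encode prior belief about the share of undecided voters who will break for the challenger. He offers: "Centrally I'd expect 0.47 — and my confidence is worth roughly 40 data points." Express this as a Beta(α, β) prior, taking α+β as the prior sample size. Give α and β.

Under the effective-sample-size interpretation, Beta(α, β) has prior mean α/(α+β) and prior sample size α+β.
So α+β = 40 and α/(α+β) = 0.47, giving α = 0.47·40 = 18.8 and β = 40 − 18.8 = 21.2.

α = 18.8, β = 21.2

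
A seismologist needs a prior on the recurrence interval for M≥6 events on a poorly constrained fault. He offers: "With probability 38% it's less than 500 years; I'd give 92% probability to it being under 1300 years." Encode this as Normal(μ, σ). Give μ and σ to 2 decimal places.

μ = 642.87, σ = 467.69

The p-quantile of Normal(μ,σ) is μ + z_p·σ, with z_{0.38} = -0.3055 and z_{0.92} = 1.405.
Eliminate σ: μ = (z₂·x₁ − z₁·x₂)/(z₂ − z₁) = (1.405·500 − (-0.3055)·1300)/1.711 = 642.87.
Then σ = (x₂ − x₁)/(z₂ − z₁) = (1300 − 500)/1.711 = 467.69.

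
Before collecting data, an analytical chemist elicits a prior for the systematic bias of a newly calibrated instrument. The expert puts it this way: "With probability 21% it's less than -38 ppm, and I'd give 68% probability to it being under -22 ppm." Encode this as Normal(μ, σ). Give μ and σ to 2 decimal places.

μ = -27.87, σ = 12.56

For Normal(μ,σ), the p-quantile is μ + z_p·σ. Here z_{0.21} = -0.8064, z_{0.68} = 0.4677.
So -38 = μ − 0.8064σ and -22 = μ + 0.4677σ.
Subtracting: σ = (-22 − -38)/(0.4677 − (-0.8064)) = 12.56.
Then μ = -38 − (-0.8064)·12.56 = -27.87.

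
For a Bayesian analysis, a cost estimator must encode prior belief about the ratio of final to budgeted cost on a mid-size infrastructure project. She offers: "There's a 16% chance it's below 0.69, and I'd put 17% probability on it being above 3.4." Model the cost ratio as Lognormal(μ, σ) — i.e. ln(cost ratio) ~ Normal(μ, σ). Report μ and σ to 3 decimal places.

μ ≈ 0.443, σ ≈ 0.818

If T ~ Lognormal(μ,σ) then ln T ~ Normal(μ,σ), so the p-quantile of ln T is μ + z_p·σ.
ln(0.69) = -0.3711 and ln(3.4) = 1.224; z_{0.16} = -0.9945, z_{0.83} = 0.9542.
σ = (1.224 − -0.3711)/(0.9542 − (-0.9945)) = 0.818.
μ = -0.3711 − (-0.9945)·0.818 = 0.443.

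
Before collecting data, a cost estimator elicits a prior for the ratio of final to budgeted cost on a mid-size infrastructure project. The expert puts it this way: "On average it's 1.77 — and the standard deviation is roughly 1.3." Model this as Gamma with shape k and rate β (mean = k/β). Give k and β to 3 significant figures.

For Gamma(k, rate β): mean = k/β, variance = k/β², so CV = 1/√k.
CV = SD/mean = 1.3/1.77 = 0.7345, hence k = 1/CV² = 1.85.
Then β = k/mean = 1.85/1.77 = 1.05.

k ≈ 1.85, β ≈ 1.05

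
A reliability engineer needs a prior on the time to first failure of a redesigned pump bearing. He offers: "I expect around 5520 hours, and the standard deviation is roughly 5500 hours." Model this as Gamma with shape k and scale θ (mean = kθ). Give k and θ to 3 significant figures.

k ≈ 1.01, θ ≈ 5480

For Gamma(k, scale θ): mean = kθ, variance = kθ², so CV = 1/√k.
CV = SD/mean = 5500/5520 = 0.9964, hence k = 1/CV² = 1.01.
Then θ = mean/k = 5520/1.01 = 5480.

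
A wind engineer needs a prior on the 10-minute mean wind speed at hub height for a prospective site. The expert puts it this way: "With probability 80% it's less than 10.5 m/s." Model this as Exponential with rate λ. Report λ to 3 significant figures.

P(T < 10.5) = 1 − e^(−λ·10.5) = 0.8, so λ = −ln(1−0.8)/10.5 = −ln(0.2)/10.5 = 0.153.

λ ≈ 0.153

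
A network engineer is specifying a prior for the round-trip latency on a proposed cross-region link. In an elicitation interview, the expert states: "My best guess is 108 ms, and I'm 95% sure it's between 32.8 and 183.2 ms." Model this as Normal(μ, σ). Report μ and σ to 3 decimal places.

A symmetric 95% interval runs μ ± z·σ with z = 1.96.
Half-width = 75.2, so σ = 75.2/1.96 = 38.368.
μ is the stated best guess, 108.000.

μ = 108.000, σ = 38.368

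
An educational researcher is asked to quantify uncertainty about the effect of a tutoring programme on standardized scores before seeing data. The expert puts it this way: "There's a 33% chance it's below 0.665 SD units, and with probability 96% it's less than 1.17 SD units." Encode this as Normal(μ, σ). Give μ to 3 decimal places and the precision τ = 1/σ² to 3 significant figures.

For Normal(μ,σ), the p-quantile is μ + z_p·σ. Here z_{0.33} = -0.4399, z_{0.96} = 1.751.
So 0.665 = μ − 0.4399σ and 1.17 = μ + 1.751σ.
Subtracting: σ = (1.17 − 0.665)/(1.751 − (-0.4399)) = 0.231.
Then μ = 0.665 − (-0.4399)·0.231 = 0.766.
Precision τ = 1/σ² = 1/0.2305² = 18.8.

μ = 0.766, τ = 18.8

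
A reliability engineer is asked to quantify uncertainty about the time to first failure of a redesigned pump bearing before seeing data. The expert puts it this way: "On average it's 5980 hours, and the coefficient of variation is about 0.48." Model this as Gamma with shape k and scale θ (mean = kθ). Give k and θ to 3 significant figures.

For Gamma(k, scale θ): mean = kθ, variance = kθ², so CV = 1/√k.
CV = 0.48, hence k = 1/CV² = 4.34.
Then θ = mean/k = 5980/4.34 = 1380.

k ≈ 4.34, θ ≈ 1380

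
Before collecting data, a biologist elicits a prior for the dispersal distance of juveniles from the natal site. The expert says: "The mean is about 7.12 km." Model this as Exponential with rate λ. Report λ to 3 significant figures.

λ ≈ 0.14

Exponential mean = 1/λ, so λ = 1/7.12 = 0.14.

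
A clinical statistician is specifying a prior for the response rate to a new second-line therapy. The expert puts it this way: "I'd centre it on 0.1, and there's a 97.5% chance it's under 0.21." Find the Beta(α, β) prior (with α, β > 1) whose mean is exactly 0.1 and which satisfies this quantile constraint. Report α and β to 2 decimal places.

α ≈ 3.92, β ≈ 35.24

With mean 0.1 fixed, write α = 0.1s, β = 0.9s where s = α+β.
Need P(θ < 0.21) = 0.975 under Beta(0.1s, 0.9s). Normal approximation: (q−m)/√(m(1−m)/s) ≈ z_{0.975} = 1.96, so s ≈ 0.1·0.9·(1.96)²/(0.21−0.1)² = 28.6.
At s = 28.6: P(θ<0.21) ≈ 0.957. Adjusting to match 0.975 gives s ≈ 39.16.
So α = 0.1·39.16 ≈ 3.92, β = 0.9·39.16 ≈ 35.24.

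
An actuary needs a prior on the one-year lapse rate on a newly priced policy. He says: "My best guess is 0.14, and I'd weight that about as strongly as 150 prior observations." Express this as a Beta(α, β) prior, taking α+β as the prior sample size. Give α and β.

α = 21, β = 129

Under the effective-sample-size interpretation, Beta(α, β) has prior mean α/(α+β) and prior sample size α+β.
So α+β = 150 and α/(α+β) = 0.14, giving α = 0.14·150 = 21 and β = 150 − 21 = 129.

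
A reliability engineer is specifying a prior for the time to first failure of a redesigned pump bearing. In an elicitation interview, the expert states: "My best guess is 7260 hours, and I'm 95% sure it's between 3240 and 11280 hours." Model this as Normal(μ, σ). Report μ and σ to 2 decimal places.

μ = 7260.00, σ = 2051.06

A symmetric 95% interval runs μ ± z·σ with z = 1.96.
Half-width = 4020, so σ = 4020/1.96 = 2051.06.
μ is the stated best guess, 7260.00.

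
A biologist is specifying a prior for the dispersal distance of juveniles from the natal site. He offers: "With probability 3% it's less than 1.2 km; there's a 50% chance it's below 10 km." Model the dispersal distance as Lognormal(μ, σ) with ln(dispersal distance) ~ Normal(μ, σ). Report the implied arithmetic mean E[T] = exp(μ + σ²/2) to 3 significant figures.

E[T] ≈ 18.9 km

If T ~ Lognormal(μ,σ) then ln T ~ Normal(μ,σ), so the p-quantile of ln T is μ + z_p·σ.
ln(1.2) = 0.1823 and ln(10) = 2.303; z_{0.03} = -1.881, z_{0.5} = 0.
σ = (2.303 − 0.1823)/(0 − (-1.881)) = 1.127.
μ = 0.1823 − (-1.881)·1.127 = 2.303.
E[T] = exp(μ + σ²/2) = exp(2.303 + 0.6354) = 18.9 km.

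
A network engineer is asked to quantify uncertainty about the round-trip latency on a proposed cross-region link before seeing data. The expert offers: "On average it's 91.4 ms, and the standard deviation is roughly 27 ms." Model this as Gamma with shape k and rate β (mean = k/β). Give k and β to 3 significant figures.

k ≈ 11.5, β ≈ 0.125

For Gamma(k, rate β): mean = k/β, variance = k/β², so CV = 1/√k.
CV = SD/mean = 27/91.4 = 0.2954, hence k = 1/CV² = 11.5.
Then β = k/mean = 11.5/91.4 = 0.125.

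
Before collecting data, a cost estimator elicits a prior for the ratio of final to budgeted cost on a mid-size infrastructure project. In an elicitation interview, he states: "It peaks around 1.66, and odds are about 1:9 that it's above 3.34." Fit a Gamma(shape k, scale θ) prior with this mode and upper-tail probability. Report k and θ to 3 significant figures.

k ≈ 4.92, θ ≈ 0.423

Gamma(k,θ) with k>1 has mode (k−1)θ, so θ = 1.66/(k−1).
Need P(X < 3.34) = 0.9 with θ tied to k this way. Start at k = 2, θ = 1.66: P(X<3.34) ≈ 0.597.
Too low — raise k to concentrate. Iterating converges to k ≈ 4.92.
Then θ = 1.66/(4.92−1) ≈ 0.423.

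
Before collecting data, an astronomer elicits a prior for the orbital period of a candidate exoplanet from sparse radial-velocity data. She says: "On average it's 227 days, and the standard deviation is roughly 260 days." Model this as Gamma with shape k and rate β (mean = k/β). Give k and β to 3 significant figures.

k ≈ 0.762, β ≈ 0.00336

For Gamma(k, rate β): mean = k/β, variance = k/β², so CV = 1/√k.
CV = SD/mean = 260/227 = 1.145, hence k = 1/CV² = 0.762.
Then β = k/mean = 0.762/227 = 0.00336.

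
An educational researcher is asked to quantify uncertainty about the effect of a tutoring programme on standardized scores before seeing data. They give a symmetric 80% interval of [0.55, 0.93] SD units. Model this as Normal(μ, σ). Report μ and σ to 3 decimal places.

A symmetric 80% interval runs μ ± z·σ with z = 1.282.
Half-width = 0.19, so σ = 0.19/1.282 = 0.148.
μ is the interval midpoint, 0.740.

μ = 0.740, σ = 0.148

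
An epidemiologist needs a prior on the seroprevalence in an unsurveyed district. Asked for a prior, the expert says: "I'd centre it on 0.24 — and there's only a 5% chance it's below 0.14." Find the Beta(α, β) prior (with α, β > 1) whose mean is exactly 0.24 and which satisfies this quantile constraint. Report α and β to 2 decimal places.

With mean 0.24 fixed, write α = 0.24s, β = 0.76s where s = α+β.
Need P(θ < 0.14) = 0.05 under Beta(0.24s, 0.76s). Normal approximation: (q−m)/√(m(1−m)/s) ≈ z_{0.05} = -1.64, so s ≈ 0.24·0.76·(-1.64)²/(0.14−0.24)² = 49.3.
At s = 49.3: P(θ<0.14) ≈ 0.036. Adjusting to match 0.05 gives s ≈ 41.75.
So α = 0.24·41.75 ≈ 10.02, β = 0.76·41.75 ≈ 31.73.

α ≈ 10.02, β ≈ 31.73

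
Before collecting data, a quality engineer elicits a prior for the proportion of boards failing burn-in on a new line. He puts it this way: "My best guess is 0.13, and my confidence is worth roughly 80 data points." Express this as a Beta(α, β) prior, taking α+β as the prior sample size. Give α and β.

Under the effective-sample-size interpretation, Beta(α, β) has prior mean α/(α+β) and prior sample size α+β.
So α+β = 80 and α/(α+β) = 0.13, giving α = 0.13·80 = 10.4 and β = 80 − 10.4 = 69.6.

α = 10.4, β = 69.6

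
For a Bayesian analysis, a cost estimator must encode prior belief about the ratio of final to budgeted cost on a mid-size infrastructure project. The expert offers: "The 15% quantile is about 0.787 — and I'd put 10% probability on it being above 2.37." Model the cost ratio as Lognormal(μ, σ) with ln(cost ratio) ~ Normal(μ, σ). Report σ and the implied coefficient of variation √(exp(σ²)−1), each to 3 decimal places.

σ ≈ 0.476, CV ≈ 0.504

If T ~ Lognormal(μ,σ) then ln T ~ Normal(μ,σ), so the p-quantile of ln T is μ + z_p·σ.
ln(0.787) = -0.2395 and ln(2.37) = 0.8629; z_{0.15} = -1.036, z_{0.9} = 1.282.
σ = (0.8629 − -0.2395)/(1.282 − (-1.036)) = 0.476.
μ = -0.2395 − (-1.036)·0.476 = 0.253.
CV = √(exp(σ²)−1) = √(exp(0.2262)−1) = 0.504.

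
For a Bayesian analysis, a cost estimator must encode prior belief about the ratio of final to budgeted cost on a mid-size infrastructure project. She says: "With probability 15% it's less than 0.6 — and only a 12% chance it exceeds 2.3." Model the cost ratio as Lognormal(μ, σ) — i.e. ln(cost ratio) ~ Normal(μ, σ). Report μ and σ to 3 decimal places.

μ ≈ 0.119, σ ≈ 0.608

If T ~ Lognormal(μ,σ) then ln T ~ Normal(μ,σ), so the p-quantile of ln T is μ + z_p·σ.
ln(0.6) = -0.5108 and ln(2.3) = 0.8329; z_{0.15} = -1.036, z_{0.88} = 1.175.
σ = (0.8329 − -0.5108)/(1.175 − (-1.036)) = 0.608.
μ = -0.5108 − (-1.036)·0.608 = 0.119.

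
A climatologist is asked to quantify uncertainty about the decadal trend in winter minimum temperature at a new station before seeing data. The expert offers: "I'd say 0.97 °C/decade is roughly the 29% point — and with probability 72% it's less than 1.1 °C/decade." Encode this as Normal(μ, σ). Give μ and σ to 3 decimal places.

μ = 1.033, σ = 0.114

The p-quantile of Normal(μ,σ) is μ + z_p·σ, with z_{0.29} = -0.5534 and z_{0.72} = 0.5828.
Eliminate σ: μ = (z₂·x₁ − z₁·x₂)/(z₂ − z₁) = (0.5828·0.97 − (-0.5534)·1.1)/1.136 = 1.033.
Then σ = (x₂ − x₁)/(z₂ − z₁) = (1.1 − 0.97)/1.136 = 0.114.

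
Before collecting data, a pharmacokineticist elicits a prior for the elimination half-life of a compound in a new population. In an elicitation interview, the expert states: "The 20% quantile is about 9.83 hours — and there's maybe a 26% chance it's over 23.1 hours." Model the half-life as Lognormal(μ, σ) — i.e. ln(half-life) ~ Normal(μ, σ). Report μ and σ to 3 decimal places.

If T ~ Lognormal(μ,σ) then ln T ~ Normal(μ,σ), so the p-quantile of ln T is μ + z_p·σ.
ln(9.83) = 2.285 and ln(23.1) = 3.14; z_{0.2} = -0.8416, z_{0.74} = 0.6433.
σ = (3.14 − 2.285)/(0.6433 − (-0.8416)) = 0.575.
μ = 2.285 − (-0.8416)·0.575 = 2.770.

μ ≈ 2.770, σ ≈ 0.575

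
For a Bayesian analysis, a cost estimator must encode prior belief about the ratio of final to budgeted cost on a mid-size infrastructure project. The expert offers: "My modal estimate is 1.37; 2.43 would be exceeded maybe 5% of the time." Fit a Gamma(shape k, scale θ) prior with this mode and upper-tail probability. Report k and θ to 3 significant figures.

Gamma(k,θ) with k>1 has mode (k−1)θ, so θ = 1.37/(k−1).
Need P(X < 2.43) = 0.95 with θ tied to k this way. Start at k = 2, θ = 1.37: P(X<2.43) ≈ 0.529.
Too low — raise k to concentrate. Iterating converges to k ≈ 9.49.
Then θ = 1.37/(9.49−1) ≈ 0.161.

k ≈ 9.49, θ ≈ 0.161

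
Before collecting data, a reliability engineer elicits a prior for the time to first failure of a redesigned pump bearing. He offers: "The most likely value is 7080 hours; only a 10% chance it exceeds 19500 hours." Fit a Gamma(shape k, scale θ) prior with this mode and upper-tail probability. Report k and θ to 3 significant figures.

k ≈ 2.86, θ ≈ 3800

Gamma(k,θ) with k>1 has mode (k−1)θ, so θ = 7080/(k−1).
Need P(X < 19500) = 0.9 with θ tied to k this way. Start at k = 2, θ = 7080: P(X<19500) ≈ 0.761.
Too low — raise k to concentrate. Iterating converges to k ≈ 2.86.
Then θ = 7080/(2.86−1) ≈ 3800.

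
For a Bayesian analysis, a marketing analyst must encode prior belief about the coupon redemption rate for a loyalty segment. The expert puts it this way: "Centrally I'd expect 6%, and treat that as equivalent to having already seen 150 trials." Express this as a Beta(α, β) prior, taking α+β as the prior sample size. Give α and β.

α = 9, β = 141

Under the effective-sample-size interpretation, Beta(α, β) has prior mean α/(α+β) and prior sample size α+β.
So α+β = 150 and α/(α+β) = 0.06, giving α = 0.06·150 = 9 and β = 150 − 9 = 141.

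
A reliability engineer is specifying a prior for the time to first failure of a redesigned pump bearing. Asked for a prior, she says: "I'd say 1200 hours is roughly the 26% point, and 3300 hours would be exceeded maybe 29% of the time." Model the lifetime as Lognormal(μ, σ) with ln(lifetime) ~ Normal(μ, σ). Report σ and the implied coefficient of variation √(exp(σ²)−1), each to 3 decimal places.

If T ~ Lognormal(μ,σ) then ln T ~ Normal(μ,σ), so the p-quantile of ln T is μ + z_p·σ.
ln(1200) = 7.09 and ln(3300) = 8.102; z_{0.26} = -0.6433, z_{0.71} = 0.5534.
σ = (8.102 − 7.09)/(0.5534 − (-0.6433)) = 0.845.
μ = 7.09 − (-0.6433)·0.845 = 7.634.
CV = √(exp(σ²)−1) = √(exp(0.7145)−1) = 1.021.

σ ≈ 0.845, CV ≈ 1.021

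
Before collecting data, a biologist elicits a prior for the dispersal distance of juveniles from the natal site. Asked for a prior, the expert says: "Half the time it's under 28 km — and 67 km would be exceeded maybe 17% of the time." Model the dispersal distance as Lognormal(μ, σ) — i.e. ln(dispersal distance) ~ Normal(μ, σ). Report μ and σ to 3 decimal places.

If T ~ Lognormal(μ,σ) then ln T ~ Normal(μ,σ), so the p-quantile of ln T is μ + z_p·σ.
ln(28) = 3.332 and ln(67) = 4.205; z_{0.5} = 0, z_{0.83} = 0.9542.
σ = (4.205 − 3.332)/(0.9542 − (0)) = 0.914.
μ = 3.332 − (0)·0.914 = 3.332.

μ ≈ 3.332, σ ≈ 0.914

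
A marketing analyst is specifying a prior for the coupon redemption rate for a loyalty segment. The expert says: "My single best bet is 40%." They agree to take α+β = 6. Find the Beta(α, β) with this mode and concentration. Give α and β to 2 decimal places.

For α,β > 1 the Beta mode is (α−1)/(α+β−2). With α+β = 6, the mode is (α−1)/4.
Set (α−1)/4 = 0.4 → α = 1 + 0.4·4 = 2.60.
β = 6 − α = 3.40.

α = 2.60, β = 3.40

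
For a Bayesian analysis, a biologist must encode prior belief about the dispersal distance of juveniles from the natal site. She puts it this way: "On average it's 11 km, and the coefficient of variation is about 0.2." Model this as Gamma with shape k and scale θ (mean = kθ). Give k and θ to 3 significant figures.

k ≈ 25, θ ≈ 0.44

For Gamma(k, scale θ): mean = kθ, variance = kθ², so CV = 1/√k.
CV = 0.2, hence k = 1/CV² = 25.
Then θ = mean/k = 11/25 = 0.44.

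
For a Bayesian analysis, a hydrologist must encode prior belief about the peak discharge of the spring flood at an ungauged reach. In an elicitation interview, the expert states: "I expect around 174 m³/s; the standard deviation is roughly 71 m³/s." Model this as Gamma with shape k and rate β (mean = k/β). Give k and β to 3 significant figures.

k ≈ 6.01, β ≈ 0.0345

For Gamma(k, rate β): mean = k/β, variance = k/β², so CV = 1/√k.
CV = SD/mean = 71/174 = 0.408, hence k = 1/CV² = 6.01.
Then β = k/mean = 6.01/174 = 0.0345.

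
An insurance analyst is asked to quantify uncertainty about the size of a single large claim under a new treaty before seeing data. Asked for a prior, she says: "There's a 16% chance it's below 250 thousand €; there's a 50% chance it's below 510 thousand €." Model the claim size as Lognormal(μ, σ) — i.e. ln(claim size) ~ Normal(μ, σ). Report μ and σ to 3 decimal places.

If T ~ Lognormal(μ,σ) then ln T ~ Normal(μ,σ), so the p-quantile of ln T is μ + z_p·σ.
ln(250) = 5.521 and ln(510) = 6.234; z_{0.16} = -0.9945, z_{0.5} = 0.
σ = (6.234 − 5.521)/(0 − (-0.9945)) = 0.717.
μ = 5.521 − (-0.9945)·0.717 = 6.234.

μ ≈ 6.234, σ ≈ 0.717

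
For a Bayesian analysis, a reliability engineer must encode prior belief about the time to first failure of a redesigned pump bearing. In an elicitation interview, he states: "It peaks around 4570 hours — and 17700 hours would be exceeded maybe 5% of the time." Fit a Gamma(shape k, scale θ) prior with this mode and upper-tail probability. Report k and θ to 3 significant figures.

Gamma(k,θ) with k>1 has mode (k−1)θ, so θ = 4570/(k−1).
Need P(X < 17700) = 0.95 with θ tied to k this way. Start at k = 2, θ = 4570: P(X<17700) ≈ 0.899.
Too low — raise k to concentrate. Iterating converges to k ≈ 2.38.
Then θ = 4570/(2.38−1) ≈ 3310.

k ≈ 2.38, θ ≈ 3310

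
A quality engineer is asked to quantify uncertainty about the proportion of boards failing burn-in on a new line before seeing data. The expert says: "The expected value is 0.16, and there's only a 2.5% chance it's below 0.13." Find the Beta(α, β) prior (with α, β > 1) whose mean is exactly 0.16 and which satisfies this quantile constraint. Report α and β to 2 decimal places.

α ≈ 84.43, β ≈ 443.24

With mean 0.16 fixed, write α = 0.16s, β = 0.84s where s = α+β.
Need P(θ < 0.13) = 0.025 under Beta(0.16s, 0.84s). Normal approximation: (q−m)/√(m(1−m)/s) ≈ z_{0.025} = -1.96, so s ≈ 0.16·0.84·(-1.96)²/(0.13−0.16)² = 573.7.
At s = 573.7: P(θ<0.13) ≈ 0.020. Adjusting to match 0.025 gives s ≈ 527.67.
So α = 0.16·527.67 ≈ 84.43, β = 0.84·527.67 ≈ 443.24.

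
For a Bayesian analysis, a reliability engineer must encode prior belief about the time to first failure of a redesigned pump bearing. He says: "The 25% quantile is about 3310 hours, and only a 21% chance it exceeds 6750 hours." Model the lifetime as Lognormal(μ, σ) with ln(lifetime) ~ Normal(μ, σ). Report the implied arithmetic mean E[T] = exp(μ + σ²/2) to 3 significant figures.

E[T] ≈ 5140 hours

If T ~ Lognormal(μ,σ) then ln T ~ Normal(μ,σ), so the p-quantile of ln T is μ + z_p·σ.
ln(3310) = 8.105 and ln(6750) = 8.817; z_{0.25} = -0.6745, z_{0.79} = 0.8064.
σ = (8.817 − 8.105)/(0.8064 − (-0.6745)) = 0.481.
μ = 8.105 − (-0.6745)·0.481 = 8.429.
E[T] = exp(μ + σ²/2) = exp(8.429 + 0.1158) = 5140 hours.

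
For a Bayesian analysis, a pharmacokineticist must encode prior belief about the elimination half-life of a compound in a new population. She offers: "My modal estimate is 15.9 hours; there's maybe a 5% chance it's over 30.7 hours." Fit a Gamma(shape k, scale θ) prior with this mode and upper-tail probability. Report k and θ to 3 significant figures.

Gamma(k,θ) with k>1 has mode (k−1)θ, so θ = 15.9/(k−1).
Need P(X < 30.7) = 0.95 with θ tied to k this way. Start at k = 2, θ = 15.9: P(X<30.7) ≈ 0.575.
Too low — raise k to concentrate. Iterating converges to k ≈ 7.42.
Then θ = 15.9/(7.42−1) ≈ 2.48.

k ≈ 7.42, θ ≈ 2.48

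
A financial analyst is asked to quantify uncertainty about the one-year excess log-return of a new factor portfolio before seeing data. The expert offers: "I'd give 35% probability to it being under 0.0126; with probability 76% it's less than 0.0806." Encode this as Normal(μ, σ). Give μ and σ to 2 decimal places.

μ = 0.04, σ = 0.06

The p-quantile of Normal(μ,σ) is μ + z_p·σ, with z_{0.35} = -0.3853 and z_{0.76} = 0.7063.
Eliminate σ: μ = (z₂·x₁ − z₁·x₂)/(z₂ − z₁) = (0.7063·0.0126 − (-0.3853)·0.0806)/1.092 = 0.04.
Then σ = (x₂ − x₁)/(z₂ − z₁) = (0.0806 − 0.0126)/1.092 = 0.06.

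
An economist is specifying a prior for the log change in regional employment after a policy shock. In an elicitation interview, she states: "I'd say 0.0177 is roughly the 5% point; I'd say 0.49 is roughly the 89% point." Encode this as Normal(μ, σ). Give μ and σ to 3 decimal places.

μ = 0.288, σ = 0.164

The p-quantile of Normal(μ,σ) is μ + z_p·σ, with z_{0.05} = -1.645 and z_{0.89} = 1.227.
Eliminate σ: μ = (z₂·x₁ − z₁·x₂)/(z₂ − z₁) = (1.227·0.0177 − (-1.645)·0.49)/2.871 = 0.288.
Then σ = (x₂ − x₁)/(z₂ − z₁) = (0.49 − 0.0177)/2.871 = 0.164.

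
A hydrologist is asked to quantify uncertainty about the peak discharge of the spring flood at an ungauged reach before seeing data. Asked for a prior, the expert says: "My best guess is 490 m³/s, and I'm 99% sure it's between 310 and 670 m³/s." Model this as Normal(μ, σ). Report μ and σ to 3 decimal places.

μ = 490.000, σ = 69.880

A symmetric 99% interval runs μ ± z·σ with z = 2.576.
Half-width = 180, so σ = 180/2.576 = 69.880.
μ is the stated best guess, 490.000.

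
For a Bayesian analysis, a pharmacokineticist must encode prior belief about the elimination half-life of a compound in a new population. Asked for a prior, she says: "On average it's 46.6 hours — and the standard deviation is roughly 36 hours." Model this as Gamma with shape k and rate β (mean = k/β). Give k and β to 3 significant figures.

k ≈ 1.68, β ≈ 0.036

For Gamma(k, rate β): mean = k/β, variance = k/β², so CV = 1/√k.
CV = SD/mean = 36/46.6 = 0.7725, hence k = 1/CV² = 1.68.
Then β = k/mean = 1.68/46.6 = 0.036.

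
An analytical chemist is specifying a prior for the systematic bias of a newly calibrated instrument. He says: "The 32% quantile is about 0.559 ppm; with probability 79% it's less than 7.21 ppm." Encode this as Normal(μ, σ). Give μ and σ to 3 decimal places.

μ = 3.000, σ = 5.220

The p-quantile of Normal(μ,σ) is μ + z_p·σ, with z_{0.32} = -0.4677 and z_{0.79} = 0.8064.
Eliminate σ: μ = (z₂·x₁ − z₁·x₂)/(z₂ − z₁) = (0.8064·0.559 − (-0.4677)·7.21)/1.274 = 3.000.
Then σ = (x₂ − x₁)/(z₂ − z₁) = (7.21 − 0.559)/1.274 = 5.220.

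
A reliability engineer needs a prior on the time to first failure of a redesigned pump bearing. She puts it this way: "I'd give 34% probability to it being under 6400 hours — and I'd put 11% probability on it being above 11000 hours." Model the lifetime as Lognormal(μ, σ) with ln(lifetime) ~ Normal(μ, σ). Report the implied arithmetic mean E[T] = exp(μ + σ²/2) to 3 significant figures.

E[T] ≈ 7750 hours

If T ~ Lognormal(μ,σ) then ln T ~ Normal(μ,σ), so the p-quantile of ln T is μ + z_p·σ.
ln(6400) = 8.764 and ln(11000) = 9.306; z_{0.34} = -0.4125, z_{0.89} = 1.227.
σ = (9.306 − 8.764)/(1.227 − (-0.4125)) = 0.330.
μ = 8.764 − (-0.4125)·0.330 = 8.900.
E[T] = exp(μ + σ²/2) = exp(8.900 + 0.0546) = 7750 hours.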